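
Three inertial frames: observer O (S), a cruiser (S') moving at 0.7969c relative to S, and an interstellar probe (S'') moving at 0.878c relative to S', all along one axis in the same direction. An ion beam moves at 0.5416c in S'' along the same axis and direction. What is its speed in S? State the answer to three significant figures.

0.996c

Apply u = (u'+v)/(1+u'v) twice. Ion beam in the cruiser frame: (0.5416+0.878)/(1+0.5416·0.878) = 1.4196/1.4755248 = 0.9621c.
That velocity, transformed to the rest frame of observer O: (0.9621+0.7969)/(1+0.9621·0.7969) = 1.759/1.76669749 = 0.99564c.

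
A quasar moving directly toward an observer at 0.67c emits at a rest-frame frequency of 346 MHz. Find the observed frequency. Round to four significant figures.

778.4 MHz

Relativistic Doppler (source moving toward): f_obs = f_src · √((1+β)/(1−β)).
With β = 0.67: factor = √(1.67/0.33) = 2.2496.
f_obs = 346 × 2.2496 = 778.4 MHz.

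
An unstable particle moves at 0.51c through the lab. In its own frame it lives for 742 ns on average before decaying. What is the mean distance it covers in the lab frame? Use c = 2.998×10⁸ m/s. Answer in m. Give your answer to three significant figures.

132 m

γ = 1/√(1 − β²) = 1/√(1 − 0.2601) = 1/√0.7399 = 1/0.860174 = 1.1626.
Lab-frame lifetime: Δt = γτ = 1.1626 × 742 ns = 862.65 ns.
Distance: d = vΔt = 0.51 × 2.998×10⁸ m/s × 8.6265×10^-7 s = 132 m.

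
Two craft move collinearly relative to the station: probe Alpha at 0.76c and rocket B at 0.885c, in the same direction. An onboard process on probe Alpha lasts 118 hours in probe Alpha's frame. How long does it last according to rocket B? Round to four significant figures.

127.7 hours

The velocity of probe Alpha relative to rocket B is (0.76 − 0.885)c / (1 − 0.76×0.885) = −0.3818c; relative speed 0.3818c.
γ for this relative speed: γ = 1/√(1 − 0.145771) = 1.082.
Probe Alpha's interval is proper; time dilation gives Δt_B = γΔτ = 1.082 × 118 hours = 127.7 hours.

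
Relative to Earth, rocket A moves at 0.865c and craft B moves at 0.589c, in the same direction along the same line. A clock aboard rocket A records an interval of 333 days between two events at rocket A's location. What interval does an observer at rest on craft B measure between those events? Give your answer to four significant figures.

402.8 days

Transform rocket A's velocity into craft B's frame: (0.865 − 0.589)/(1 − 0.865·0.589) = 0.276/0.490515, so the relative speed is 0.56267c.
At |u| = 0.56267c, γ = (1 − 0.316598)^(−1/2) = 1.2097.
Rocket A's interval is proper; time dilation gives Δt_B = γΔτ = 1.2097 × 333 days = 402.8 days.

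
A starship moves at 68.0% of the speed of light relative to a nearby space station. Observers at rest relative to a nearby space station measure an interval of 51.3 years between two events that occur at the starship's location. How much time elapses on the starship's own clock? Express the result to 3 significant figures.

37.6 years

γ = 1/√(1 − β²) = 1/√(1 − 0.4624) = 1/√0.5376 = 1/0.733212 = 1.3639.
The starship's clock runs slow as seen from a nearby space station, so Δτ = Δt/γ = 51.3/1.3639 = 37.6 years.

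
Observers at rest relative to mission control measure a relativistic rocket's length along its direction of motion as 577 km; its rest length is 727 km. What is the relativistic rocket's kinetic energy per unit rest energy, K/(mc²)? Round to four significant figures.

0.2600

From L = L₀/γ: γ = 727/577 = 1.25997.
Since K = (γ−1)mc², K/(mc²) = 1.25997 − 1 = 0.2600.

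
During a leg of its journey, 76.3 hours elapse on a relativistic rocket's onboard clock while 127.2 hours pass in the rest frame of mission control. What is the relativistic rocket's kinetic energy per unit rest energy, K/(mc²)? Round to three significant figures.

0.667

γ = Δt/Δτ = 127.2/76.3 = 1.6671.
K/(mc²) = γ − 1 = 1.6671 − 1 = 0.667.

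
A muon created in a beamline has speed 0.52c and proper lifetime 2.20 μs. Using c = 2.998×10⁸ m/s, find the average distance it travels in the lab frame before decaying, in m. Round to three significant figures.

With β = 0.52, γ = 1/√(1 − 0.52²) = 1/√0.7296 = 1.1707.
Lab-frame lifetime: Δt = γτ = 1.1707 × 2.20 μs = 2.5755 μs.
Distance: d = vΔt = 0.52 × 2.998×10⁸ m/s × 2.5755×10^-6 s = 402 m.

402 m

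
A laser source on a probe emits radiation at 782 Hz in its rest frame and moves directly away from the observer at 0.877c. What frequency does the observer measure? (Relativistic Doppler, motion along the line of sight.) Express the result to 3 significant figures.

Relativistic Doppler (source moving away): f_obs = f_src · √((1−β)/(1+β)).
With β = 0.877: factor = √(0.123/1.877) = 0.25599.
f_obs = 782 × 0.25599 = 200 Hz.

200 Hz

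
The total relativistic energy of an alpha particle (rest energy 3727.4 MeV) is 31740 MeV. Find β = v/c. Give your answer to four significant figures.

Total energy E = γmc² gives γ = 31740/3727.4 = 8.5153.
Hence β = √(1 − 1/γ²) = √(1 − 0.0137911) = √0.9862089 = 0.9931.

0.9931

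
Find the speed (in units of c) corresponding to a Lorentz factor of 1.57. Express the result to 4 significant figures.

0.7709c

β = √(1 − 1/γ²) = √(1 − 1/2.4649) = √0.594304 = 0.7709.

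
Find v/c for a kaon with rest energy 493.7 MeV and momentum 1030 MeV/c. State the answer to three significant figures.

0.902

βγ = pc/(mc²) = 1030/493.7 = 2.0863.
Since γ² = 1 + (βγ)² = 5.35265, γ = √5.35265 = 2.31358, and β = (βγ)/γ = 2.0863/2.31358 = 0.902.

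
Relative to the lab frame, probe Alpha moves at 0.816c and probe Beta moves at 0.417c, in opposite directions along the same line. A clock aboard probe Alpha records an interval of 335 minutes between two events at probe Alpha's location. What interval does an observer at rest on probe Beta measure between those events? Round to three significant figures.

The velocity of probe Alpha relative to probe Beta is (0.816 + 0.417)c / (1 + 0.816×0.417) = 0.91996c; relative speed 0.91996c.
γ for this relative speed: γ = 1/√(1 − 0.846326) = 2.5509.
The clock on probe Alpha records proper time, so probe Beta measures Δt = γΔτ = 2.5509 × 335 = 855 minutes.

855 minutes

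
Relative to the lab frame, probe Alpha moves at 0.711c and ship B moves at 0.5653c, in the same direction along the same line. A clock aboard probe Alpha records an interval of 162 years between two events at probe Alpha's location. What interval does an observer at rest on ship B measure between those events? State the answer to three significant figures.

167 years

Speed of probe Alpha in ship B's frame: u = (v_A − v_B)/(1 − v_A v_B/c²) = (0.711 − 0.5653)/(1 − 0.711×0.5653) = 0.1457/0.5980717 = 0.24362; |u| = 0.24362c.
At |u| = 0.24362c, γ = (1 − 0.0593507)^(−1/2) = 1.0311.
Probe Alpha's interval is proper; time dilation gives Δt_B = γΔτ = 1.0311 × 162 years = 167 years.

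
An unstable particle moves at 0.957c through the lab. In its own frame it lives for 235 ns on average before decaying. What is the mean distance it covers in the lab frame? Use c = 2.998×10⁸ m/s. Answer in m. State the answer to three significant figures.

232 m

With β = 0.957, γ = 1/√(1 − 0.957²) = 1/√0.084151 = 3.4472.
Lab-frame lifetime: Δt = γτ = 3.4472 × 235 ns = 810.09 ns.
Distance: d = vΔt = 0.957 × 2.998×10⁸ m/s × 8.1009×10^-7 s = 232 m.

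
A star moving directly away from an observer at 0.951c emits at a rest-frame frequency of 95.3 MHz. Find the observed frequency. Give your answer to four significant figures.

15.10 MHz

Relativistic Doppler (source moving away): f_obs = f_src · √((1−β)/(1+β)).
With β = 0.951: factor = √(0.049/1.951) = 0.15848.
f_obs = 95.3 × 0.15848 = 15.10 MHz.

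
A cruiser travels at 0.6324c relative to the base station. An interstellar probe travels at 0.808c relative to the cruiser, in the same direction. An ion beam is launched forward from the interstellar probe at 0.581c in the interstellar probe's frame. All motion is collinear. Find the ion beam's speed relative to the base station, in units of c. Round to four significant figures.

First combine the ion beam and interstellar probe (S''→S'): u₁ = (0.581 + 0.808)/(1 + 0.581×0.808) = 1.389/1.469448 = 0.94525.
Then combine with the cruiser (S'→S): u = (0.94525 + 0.6324)/(1 + 0.94525×0.6324) = 1.57765/1.5977761 = 0.9874.

0.9874c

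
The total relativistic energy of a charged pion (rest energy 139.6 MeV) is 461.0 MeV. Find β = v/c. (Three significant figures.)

γ = E/(mc²) = 461.0/139.6 = 3.3023.
β = √(1 − 1/γ²) = √(1 − 0.0916995) = √0.9083005 = 0.953.

0.953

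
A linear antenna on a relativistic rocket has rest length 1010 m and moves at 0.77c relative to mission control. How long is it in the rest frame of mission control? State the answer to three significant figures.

644 m

With β = 0.77, γ = 1/√(1 − 0.77²) = 1/√0.4071 = 1.5673.
Along the direction of motion the measured length is L₀/γ = 1010/1.5673 = 644 m.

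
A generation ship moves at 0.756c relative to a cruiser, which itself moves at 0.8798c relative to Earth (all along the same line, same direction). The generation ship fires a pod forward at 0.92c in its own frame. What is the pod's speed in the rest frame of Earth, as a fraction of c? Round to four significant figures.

Apply u = (u'+v)/(1+u'v) twice. Pod in the cruiser frame: (0.92+0.756)/(1+0.92·0.756) = 1.676/1.69552 = 0.98849c.
That velocity, transformed to the rest frame of Earth: (0.98849+0.8798)/(1+0.98849·0.8798) = 1.86829/1.869673502 = 0.99926c.

0.9993c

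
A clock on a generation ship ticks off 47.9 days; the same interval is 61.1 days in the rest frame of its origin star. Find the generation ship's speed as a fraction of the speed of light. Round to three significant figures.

γ = Δt/Δτ = 61.1/47.9 = 1.2756.
β = √(1 − 1/γ²) = √(1 − 0.614569) = √0.385431 = 0.621.

0.621c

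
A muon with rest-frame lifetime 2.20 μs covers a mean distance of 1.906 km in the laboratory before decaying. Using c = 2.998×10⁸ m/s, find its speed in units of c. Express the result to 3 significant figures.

Let x = d/(cτ) = 1906 m / (2.998×10⁸ m/s × 2.200×10^-6 s) = 2.8898. Since d = βγcτ, x = βγ = β/√(1−β²).
Solving: β² = x²/(1+x²) = 8.35094/9.35094 = 0.893059, so β = 0.945.

0.945c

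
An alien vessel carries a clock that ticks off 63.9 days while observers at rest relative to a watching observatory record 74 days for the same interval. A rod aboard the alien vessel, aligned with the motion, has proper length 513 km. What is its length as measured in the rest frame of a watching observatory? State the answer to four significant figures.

From Δt = γΔτ: γ = 74/63.9 = 1.15806.
The rod contracts by the same γ: 513 km / 1.15806 = 443.0 km.

443.0 km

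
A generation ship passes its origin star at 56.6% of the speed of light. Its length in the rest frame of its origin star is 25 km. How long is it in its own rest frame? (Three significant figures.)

30.3 km

γ = 1/√(1 − β²) = 1/√(1 − 0.320356) = 1/√0.679644 = 1/0.824405 = 1.213.
Proper length: L₀ = γ·L = 1.213 × 25 = 30.3 km.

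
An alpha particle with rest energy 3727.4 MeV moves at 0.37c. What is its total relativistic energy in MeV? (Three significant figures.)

4010 MeV

Lorentz factor: γ = (1 − 0.1369)^(−1/2) = 1.0764.
Total energy: E = γmc² = 1.0764 × 3727.4 MeV = 4010 MeV.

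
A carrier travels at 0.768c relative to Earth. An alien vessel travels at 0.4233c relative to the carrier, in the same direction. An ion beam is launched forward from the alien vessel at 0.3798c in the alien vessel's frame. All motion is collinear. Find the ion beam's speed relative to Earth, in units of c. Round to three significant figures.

First combine the ion beam and alien vessel (S''→S'): u₁ = (0.3798 + 0.4233)/(1 + 0.3798×0.4233) = 0.8031/1.16076934 = 0.69187.
Then combine with the carrier (S'→S): u = (0.69187 + 0.768)/(1 + 0.69187×0.768) = 1.45987/1.53135616 = 0.95332.

0.953c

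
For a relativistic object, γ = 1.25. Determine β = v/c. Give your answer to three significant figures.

β = √(1 − 1/γ²) = √(1 − 1/1.5625) = √0.36 = 0.600.

0.600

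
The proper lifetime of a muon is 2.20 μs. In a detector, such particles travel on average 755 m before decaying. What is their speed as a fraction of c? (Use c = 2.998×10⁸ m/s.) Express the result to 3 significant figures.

d = βγcτ ⇒ βγ = d/(cτ) = 755.0 m / (659.56 m) = 1.1447.
β = (βγ)/√(1+(βγ)²) = 1.1447/√2.31034 = 0.753.

0.753c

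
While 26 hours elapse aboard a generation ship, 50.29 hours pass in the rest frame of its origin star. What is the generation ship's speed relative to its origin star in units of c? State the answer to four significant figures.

γ = Δt/Δτ = 50.29/26 = 1.9342.
β = √(1 − 1/γ²) = √(1 − 0.267299) = √0.732701 = 0.8560.

0.8560c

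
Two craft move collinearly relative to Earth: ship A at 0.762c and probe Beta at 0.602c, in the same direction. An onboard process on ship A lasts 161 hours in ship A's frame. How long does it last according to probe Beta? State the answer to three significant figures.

The velocity of ship A relative to probe Beta is (0.762 − 0.602)c / (1 − 0.762×0.602) = 0.2956c; relative speed 0.2956c.
At |u| = 0.2956c, γ = (1 − 0.0873794)^(−1/2) = 1.0468.
The clock on ship A records proper time, so probe Beta measures Δt = γΔτ = 1.0468 × 161 = 169 hours.

169 hours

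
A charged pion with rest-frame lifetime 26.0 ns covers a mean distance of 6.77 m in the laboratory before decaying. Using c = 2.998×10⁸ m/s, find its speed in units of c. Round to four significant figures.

0.6557c

Let x = d/(cτ) = 6.770 m / (2.998×10⁸ m/s × 2.600×10^-8 s) = 0.86853. Since d = βγcτ, x = βγ = β/√(1−β²).
Solving: β² = x²/(1+x²) = 0.754344/1.754344 = 0.429986, so β = 0.6557.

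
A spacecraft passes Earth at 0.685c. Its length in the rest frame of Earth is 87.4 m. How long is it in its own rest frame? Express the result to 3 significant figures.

β² = 0.469225, so γ = 1/√0.530775 = 1.3726.
Proper length: L₀ = γ·L = 1.3726 × 87.4 = 120 m.

120 m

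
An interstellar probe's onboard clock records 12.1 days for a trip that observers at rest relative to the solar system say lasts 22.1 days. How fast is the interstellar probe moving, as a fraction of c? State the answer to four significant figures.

0.8368c

γ = Δt/Δτ = 22.1/12.1 = 1.8264.
β = √(1 − 1/γ²) = √(1 − 0.299784) = √0.700216 = 0.8368.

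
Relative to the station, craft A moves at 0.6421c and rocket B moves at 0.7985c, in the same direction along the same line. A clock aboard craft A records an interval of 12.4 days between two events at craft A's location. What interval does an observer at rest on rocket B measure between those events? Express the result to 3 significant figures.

Speed of craft A in rocket B's frame: u = (v_A − v_B)/(1 − v_A v_B/c²) = (0.6421 − 0.7985)/(1 − 0.6421×0.7985) = −0.1564/0.48728315 = −0.32096; |u| = 0.32096c.
γ for this relative speed: γ = 1/√(1 − 0.103015) = 1.0559.
The clock on craft A records proper time, so rocket B measures Δt = γΔτ = 1.0559 × 12.4 = 13.1 days.

13.1 days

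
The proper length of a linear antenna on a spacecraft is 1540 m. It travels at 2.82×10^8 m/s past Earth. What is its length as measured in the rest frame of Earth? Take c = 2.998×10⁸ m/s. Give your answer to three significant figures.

523 m

β = v/c = (2.82×10^8 m/s)/(2.998×10⁸ m/s) = 0.940627.
With β = 0.940627, γ = 1/√(1 − 0.940627²) = 1/√0.1152208 = 2.946.
Along the direction of motion the measured length is L₀/γ = 1540/2.946 = 523 m.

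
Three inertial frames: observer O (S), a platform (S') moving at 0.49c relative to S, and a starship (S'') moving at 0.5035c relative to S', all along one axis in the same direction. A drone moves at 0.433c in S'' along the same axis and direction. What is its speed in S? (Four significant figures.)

Apply u = (u'+v)/(1+u'v) twice. Drone in the platform frame: (0.433+0.5035)/(1+0.433·0.5035) = 0.9365/1.2180155 = 0.76887c.
That velocity, transformed to the rest frame of observer O: (0.76887+0.49)/(1+0.76887·0.49) = 1.25887/1.3767463 = 0.91438c.

0.9144c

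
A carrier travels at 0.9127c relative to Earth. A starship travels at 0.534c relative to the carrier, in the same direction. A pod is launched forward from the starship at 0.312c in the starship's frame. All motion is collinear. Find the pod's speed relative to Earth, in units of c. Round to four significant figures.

Apply u = (u'+v)/(1+u'v) twice. Pod in the carrier frame: (0.312+0.534)/(1+0.312·0.534) = 0.846/1.166608 = 0.72518c.
That velocity, transformed to the rest frame of Earth: (0.72518+0.9127)/(1+0.72518·0.9127) = 1.63788/1.661871786 = 0.98556c.

0.9856c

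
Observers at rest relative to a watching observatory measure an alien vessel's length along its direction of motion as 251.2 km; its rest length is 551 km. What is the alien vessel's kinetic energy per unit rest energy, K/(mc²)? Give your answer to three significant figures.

Length contraction gives γ = L₀/L = 551/251.2 = 2.19347.
Since K = (γ−1)mc², K/(mc²) = 2.19347 − 1 = 1.19.

1.19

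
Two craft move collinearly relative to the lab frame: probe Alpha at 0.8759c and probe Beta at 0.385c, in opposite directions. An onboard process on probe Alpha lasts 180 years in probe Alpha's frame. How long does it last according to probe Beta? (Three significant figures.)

Transform probe Alpha's velocity into probe Beta's frame: (0.8759 + 0.385)/(1 + 0.8759·0.385) = 1.2609/1.3372215, so the relative speed is 0.94293c.
γ for this relative speed: γ = 1/√(1 − 0.889117) = 3.0031.
The clock on probe Alpha records proper time, so probe Beta measures Δt = γΔτ = 3.0031 × 180 = 541 years.

541 years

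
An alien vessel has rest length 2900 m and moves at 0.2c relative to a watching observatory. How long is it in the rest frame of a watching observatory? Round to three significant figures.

2840 m

γ = 1/√(1 − β²) = 1/√(1 − 0.04) = 1/√0.96 = 1/0.979796 = 1.0206.
Along the direction of motion the measured length is L₀/γ = 2900/1.0206 = 2840 m.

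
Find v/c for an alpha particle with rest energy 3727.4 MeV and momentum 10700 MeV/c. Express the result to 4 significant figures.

pc/(mc²) = 10700/3727.4 = 2.8706 = βγ = β/√(1−β²).
So β² = x²/(1 + x²) with x = 2.8706: x² = 8.24034, β² = 8.24034/9.24034 = 0.891779, β = 0.9443.

0.9443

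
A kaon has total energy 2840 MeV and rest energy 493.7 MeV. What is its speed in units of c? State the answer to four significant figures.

γ = E/(mc²) = 2840/493.7 = 5.7525.
β = √(1 − 1/γ²) = √(1 − 0.0302195) = √0.9697805 = 0.9848.

0.9848c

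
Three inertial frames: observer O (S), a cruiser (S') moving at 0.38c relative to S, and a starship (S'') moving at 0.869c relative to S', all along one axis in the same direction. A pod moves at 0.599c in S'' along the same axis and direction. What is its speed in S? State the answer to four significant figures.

First combine the pod and starship (S''→S'): u₁ = (0.599 + 0.869)/(1 + 0.599×0.869) = 1.468/1.520531 = 0.96545.
Then combine with the cruiser (S'→S): u = (0.96545 + 0.38)/(1 + 0.96545×0.38) = 1.34545/1.366871 = 0.98433.

0.9843c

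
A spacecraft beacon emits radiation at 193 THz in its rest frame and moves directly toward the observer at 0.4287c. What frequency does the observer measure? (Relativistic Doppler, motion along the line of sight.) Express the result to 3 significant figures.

Relativistic Doppler (source moving toward): f_obs = f_src · √((1+β)/(1−β)).
With β = 0.4287: factor = √(1.4287/0.5713) = 1.5814.
f_obs = 193 × 1.5814 = 305 THz.

305 THz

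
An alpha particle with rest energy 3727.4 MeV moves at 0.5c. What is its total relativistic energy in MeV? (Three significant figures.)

4300 MeV

γ = 1/√(1 − β²) = 1/√(1 − 0.25) = 1/√0.75 = 1/0.866025 = 1.1547.
Total energy: E = γmc² = 1.1547 × 3727.4 MeV = 4300 MeV.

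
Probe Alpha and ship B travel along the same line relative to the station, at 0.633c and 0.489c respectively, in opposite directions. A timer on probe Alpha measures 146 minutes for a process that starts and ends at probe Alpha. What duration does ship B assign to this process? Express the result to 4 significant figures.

The velocity of probe Alpha relative to ship B is (0.633 + 0.489)c / (1 + 0.633×0.489) = 0.85679c; relative speed 0.85679c.
γ for this relative speed: γ = 1/√(1 − 0.734089) = 1.9392.
Probe Alpha's interval is proper; time dilation gives Δt_B = γΔτ = 1.9392 × 146 minutes = 283.1 minutes.

283.1 minutes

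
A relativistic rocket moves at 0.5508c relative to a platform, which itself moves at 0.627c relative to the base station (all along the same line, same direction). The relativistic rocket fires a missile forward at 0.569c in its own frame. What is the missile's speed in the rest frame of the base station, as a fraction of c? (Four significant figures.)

Apply u = (u'+v)/(1+u'v) twice. Missile in the platform frame: (0.569+0.5508)/(1+0.569·0.5508) = 1.1198/1.3134052 = 0.85259c.
That velocity, transformed to the rest frame of the base station: (0.85259+0.627)/(1+0.85259·0.627) = 1.47959/1.53457393 = 0.96417c.

0.9642c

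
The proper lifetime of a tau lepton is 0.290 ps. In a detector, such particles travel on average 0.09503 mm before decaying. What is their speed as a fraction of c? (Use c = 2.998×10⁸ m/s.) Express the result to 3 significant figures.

0.738c

d = βγcτ ⇒ βγ = d/(cτ) = 9.503×10^-5 m / (8.6942×10^-5 m) = 1.093.
β = (βγ)/√(1+(βγ)²) = 1.093/√2.19465 = 0.738.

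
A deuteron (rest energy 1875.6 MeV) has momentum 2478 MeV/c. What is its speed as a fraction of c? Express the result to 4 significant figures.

0.7974c

pc/(mc²) = 2478/1875.6 = 1.3212 = βγ = β/√(1−β²).
So β² = x²/(1 + x²) with x = 1.3212: x² = 1.74557, β² = 1.74557/2.74557 = 0.635777, β = 0.7974.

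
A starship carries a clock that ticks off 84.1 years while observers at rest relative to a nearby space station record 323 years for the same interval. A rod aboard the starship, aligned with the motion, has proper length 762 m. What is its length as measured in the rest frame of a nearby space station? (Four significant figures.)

198.4 m

From Δt = γΔτ: γ = 323/84.1 = 3.84067.
The rod contracts by the same γ: 762 m / 3.84067 = 198.4 m.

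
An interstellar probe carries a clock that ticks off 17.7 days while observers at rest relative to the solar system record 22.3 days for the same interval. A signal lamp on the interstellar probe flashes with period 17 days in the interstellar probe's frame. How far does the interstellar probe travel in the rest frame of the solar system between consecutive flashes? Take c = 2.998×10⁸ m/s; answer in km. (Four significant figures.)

3.375×10^11 km

γ = Δt/Δτ = 22.3/17.7 = 1.25989.
β = √(1 − 1/γ²) = 0.60828. Lab-frame period = γτ = 1.25989×17 days = 21.418 days. Distance = βc × γτ = 0.60828 × 2.998×10⁸ m/s × 1850515.2 s = 3.3746×10^14 m = 3.375×10^11 km.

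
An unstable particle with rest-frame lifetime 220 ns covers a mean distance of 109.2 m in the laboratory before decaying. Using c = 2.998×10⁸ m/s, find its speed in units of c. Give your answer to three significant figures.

0.856c

Lab distance = (lab lifetime)·v = γτ·βc, so βγ = d/(cτ) = 109.2/(2.998×10⁸ × 2.200×10^-7) = 1.6556.
With βγ = 1.6556: γ² = 1 + (βγ)² = 3.74101, and β = (βγ)/γ = 1.6556/1.93417 = 0.856.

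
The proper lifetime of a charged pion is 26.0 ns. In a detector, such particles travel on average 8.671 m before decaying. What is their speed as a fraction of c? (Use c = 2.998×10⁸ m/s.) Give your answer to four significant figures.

Lab distance = (lab lifetime)·v = γτ·βc, so βγ = d/(cτ) = 8.671/(2.998×10⁸ × 2.600×10^-8) = 1.1124.
With βγ = 1.1124: γ² = 1 + (βγ)² = 2.23743, and β = (βγ)/γ = 1.1124/1.4958 = 0.7437.

0.7437c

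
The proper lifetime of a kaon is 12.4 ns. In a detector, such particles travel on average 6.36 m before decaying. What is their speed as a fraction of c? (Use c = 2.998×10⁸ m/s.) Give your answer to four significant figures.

Lab distance = (lab lifetime)·v = γτ·βc, so βγ = d/(cτ) = 6.360/(2.998×10⁸ × 1.240×10^-8) = 1.7108.
With βγ = 1.7108: γ² = 1 + (βγ)² = 3.92684, and β = (βγ)/γ = 1.7108/1.98163 = 0.8633.

0.8633c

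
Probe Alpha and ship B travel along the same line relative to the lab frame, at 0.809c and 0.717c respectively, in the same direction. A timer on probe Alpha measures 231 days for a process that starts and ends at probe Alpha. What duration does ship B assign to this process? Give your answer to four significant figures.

236.8 days

The velocity of probe Alpha relative to ship B is (0.809 − 0.717)c / (1 − 0.809×0.717) = 0.21908c; relative speed 0.21908c.
At |u| = 0.21908c, γ = (1 − 0.047996)^(−1/2) = 1.0249.
The clock on probe Alpha records proper time, so ship B measures Δt = γΔτ = 1.0249 × 231 = 236.8 days.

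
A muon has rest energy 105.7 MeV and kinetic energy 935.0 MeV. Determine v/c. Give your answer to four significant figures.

0.9948

K = (γ−1)mc², so γ = 1 + 935.0/105.7 = 9.8458.
Then v/c = √(1 − γ⁻²) = √(1 − 0.0103157) = √0.9896843 = 0.9948.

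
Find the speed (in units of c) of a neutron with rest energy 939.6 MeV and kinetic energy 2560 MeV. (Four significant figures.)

0.9633c

K = (γ−1)mc², so γ = 1 + 2560/939.6 = 3.7246.
Then v/c = √(1 − γ⁻²) = √(1 − 0.0720843) = √0.9279157 = 0.9633.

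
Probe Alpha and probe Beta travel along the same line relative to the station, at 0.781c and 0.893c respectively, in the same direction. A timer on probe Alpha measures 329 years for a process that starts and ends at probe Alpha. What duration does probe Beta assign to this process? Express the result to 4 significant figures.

Speed of probe Alpha in probe Beta's frame: u = (v_A − v_B)/(1 − v_A v_B/c²) = (0.781 − 0.893)/(1 − 0.781×0.893) = −0.112/0.302567 = −0.37017; |u| = 0.37017c.
γ for this relative speed: γ = 1/√(1 − 0.137026) = 1.0765.
Probe Alpha's interval is proper; time dilation gives Δt_B = γΔτ = 1.0765 × 329 years = 354.2 years.

354.2 years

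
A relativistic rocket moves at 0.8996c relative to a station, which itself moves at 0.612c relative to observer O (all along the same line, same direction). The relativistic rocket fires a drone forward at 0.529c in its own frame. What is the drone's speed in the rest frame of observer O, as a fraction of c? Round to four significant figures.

First combine the drone and relativistic rocket (S''→S'): u₁ = (0.529 + 0.8996)/(1 + 0.529×0.8996) = 1.4286/1.4758884 = 0.96796.
Then combine with the station (S'→S): u = (0.96796 + 0.612)/(1 + 0.96796×0.612) = 1.57996/1.59239152 = 0.99219.

0.9922c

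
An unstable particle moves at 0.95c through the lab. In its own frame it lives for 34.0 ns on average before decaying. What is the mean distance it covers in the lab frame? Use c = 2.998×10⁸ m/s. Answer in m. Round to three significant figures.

With β = 0.95, γ = 1/√(1 − 0.95²) = 1/√0.0975 = 3.2026.
Lab-frame lifetime: Δt = γτ = 3.2026 × 34.0 ns = 108.89 ns.
Distance: d = vΔt = 0.95 × 2.998×10⁸ m/s × 1.0889×10^-7 s = 31.0 m.

31.0 m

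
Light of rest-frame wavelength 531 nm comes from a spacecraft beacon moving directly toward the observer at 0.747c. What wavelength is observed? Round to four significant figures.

202.1 nm

Relativistic Doppler for wavelength: λ_obs = λ_src · √((1−β)/(1+β)).
With β = 0.747: factor = √(0.253/1.747) = 0.38055.
λ_obs = 531 × 0.38055 = 202.1 nm.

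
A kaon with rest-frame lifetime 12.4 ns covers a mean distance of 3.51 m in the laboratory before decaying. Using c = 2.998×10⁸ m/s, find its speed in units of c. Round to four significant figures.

Lab distance = (lab lifetime)·v = γτ·βc, so βγ = d/(cτ) = 3.510/(2.998×10⁸ × 1.240×10^-8) = 0.94418.
With βγ = 0.94418: γ² = 1 + (βγ)² = 1.891476, and β = (βγ)/γ = 0.94418/1.37531 = 0.6865.

0.6865c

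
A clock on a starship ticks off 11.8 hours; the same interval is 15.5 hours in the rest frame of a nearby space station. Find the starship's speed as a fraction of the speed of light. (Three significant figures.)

0.648c

γ = Δt/Δτ = 15.5/11.8 = 1.3136.
β = √(1 − 1/γ²) = √(1 − 0.579527) = √0.420473 = 0.648.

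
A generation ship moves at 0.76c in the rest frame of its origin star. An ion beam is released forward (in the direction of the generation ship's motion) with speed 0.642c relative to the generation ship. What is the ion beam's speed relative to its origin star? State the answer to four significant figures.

In units of c, u = (u' + v)/(1 + u'v) with u' = 0.642 and v = 0.76.
Numerator: 0.642 + 0.76 = 1.402. Denominator: 1 + (0.642)(0.76) = 1.48792.
u = 1.402/1.48792 = 0.94225, so the speed is 0.9423c.

0.9423c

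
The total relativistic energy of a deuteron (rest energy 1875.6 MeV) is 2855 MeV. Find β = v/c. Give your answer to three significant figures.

γ = E/(mc²) = 2855/1875.6 = 1.5222.
β = √(1 − 1/γ²) = √(1 − 0.431575) = √0.568425 = 0.754.

0.754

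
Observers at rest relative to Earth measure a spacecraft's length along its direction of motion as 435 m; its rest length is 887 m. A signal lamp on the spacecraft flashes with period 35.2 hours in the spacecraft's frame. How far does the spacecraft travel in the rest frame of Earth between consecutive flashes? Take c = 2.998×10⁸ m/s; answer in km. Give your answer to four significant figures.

From L = L₀/γ: γ = 887/435 = 2.03908.
β = √(1 − 1/γ²) = 0.87149. Lab-frame period = γτ = 2.03908×35.2 hours = 71.776 hours. Distance = βc × γτ = 0.87149 × 2.998×10⁸ m/s × 258393.6 s = 6.7511×10^13 m = 6.751×10^10 km.

6.751×10^10 km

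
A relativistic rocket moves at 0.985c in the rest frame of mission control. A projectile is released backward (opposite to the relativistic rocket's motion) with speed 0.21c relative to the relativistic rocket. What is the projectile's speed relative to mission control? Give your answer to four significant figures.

0.9771c

In units of c, u = (u' + v)/(1 + u'v) with u' = −0.21 and v = 0.985.
Numerator: −0.21 + 0.985 = 0.775. Denominator: 1 + (−0.21)(0.985) = 0.79315.
u = 0.775/0.79315 = 0.97712, so the speed is 0.9771c.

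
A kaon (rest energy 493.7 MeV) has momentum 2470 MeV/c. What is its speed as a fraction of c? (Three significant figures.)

pc/(mc²) = 2470/493.7 = 5.003 = βγ = β/√(1−β²).
So β² = x²/(1 + x²) with x = 5.003: x² = 25.03, β² = 25.03/26.03 = 0.961583, β = 0.981.

0.981c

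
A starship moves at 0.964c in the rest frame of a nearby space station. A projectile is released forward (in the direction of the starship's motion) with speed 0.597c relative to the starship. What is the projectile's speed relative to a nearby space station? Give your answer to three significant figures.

0.991c

In units of c, u = (u' + v)/(1 + u'v) with u' = 0.597 and v = 0.964.
Numerator: 0.597 + 0.964 = 1.561. Denominator: 1 + (0.597)(0.964) = 1.575508.
u = 1.561/1.575508 = 0.99079, so the speed is 0.991c.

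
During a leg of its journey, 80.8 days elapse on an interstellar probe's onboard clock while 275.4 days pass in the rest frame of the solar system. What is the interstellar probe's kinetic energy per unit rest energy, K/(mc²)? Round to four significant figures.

2.408

γ = Δt/Δτ = 275.4/80.8 = 3.40842.
Since K = (γ−1)mc², K/(mc²) = 3.40842 − 1 = 2.408.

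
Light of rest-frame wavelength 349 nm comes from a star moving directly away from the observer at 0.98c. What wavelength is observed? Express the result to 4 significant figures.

3473 nm

Relativistic Doppler for wavelength: λ_obs = λ_src · √((1+β)/(1−β)).
With β = 0.98: factor = √(1.98/0.02) = 9.9499.
λ_obs = 349 × 9.9499 = 3473 nm.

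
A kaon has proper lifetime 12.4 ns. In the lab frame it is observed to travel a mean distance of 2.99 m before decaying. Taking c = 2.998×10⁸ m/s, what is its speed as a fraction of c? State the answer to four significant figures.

Lab distance = (lab lifetime)·v = γτ·βc, so βγ = d/(cτ) = 2.990/(2.998×10⁸ × 1.240×10^-8) = 0.8043.
With βγ = 0.8043: γ² = 1 + (βγ)² = 1.646898, and β = (βγ)/γ = 0.8043/1.28332 = 0.6267.

0.6267c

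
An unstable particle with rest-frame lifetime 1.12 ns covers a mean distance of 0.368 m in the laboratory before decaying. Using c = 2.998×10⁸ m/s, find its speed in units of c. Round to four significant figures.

0.7387c

d = βγcτ ⇒ βγ = d/(cτ) = 0.3680 m / (0.335776 m) = 1.096.
β = (βγ)/√(1+(βγ)²) = 1.096/√2.20122 = 0.7387.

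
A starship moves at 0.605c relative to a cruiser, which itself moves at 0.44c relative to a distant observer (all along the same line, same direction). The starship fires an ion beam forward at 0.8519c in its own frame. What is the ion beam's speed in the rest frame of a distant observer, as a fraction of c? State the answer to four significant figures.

First combine the ion beam and starship (S''→S'): u₁ = (0.8519 + 0.605)/(1 + 0.8519×0.605) = 1.4569/1.5153995 = 0.9614.
Then combine with the cruiser (S'→S): u = (0.9614 + 0.44)/(1 + 0.9614×0.44) = 1.4014/1.423016 = 0.98481.

0.9848c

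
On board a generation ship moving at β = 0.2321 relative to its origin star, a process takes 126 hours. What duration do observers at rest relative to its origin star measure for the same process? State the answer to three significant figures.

Lorentz factor: γ = (1 − 0.05387041)^(−1/2) = 1.0281.
Time dilation: Δt = γ·Δτ = 1.0281 × 126 = 130 hours.

130 hours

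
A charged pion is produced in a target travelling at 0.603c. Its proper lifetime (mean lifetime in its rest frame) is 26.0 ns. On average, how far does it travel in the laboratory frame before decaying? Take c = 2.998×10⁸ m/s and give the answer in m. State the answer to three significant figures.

5.89 m

γ = 1/√(1 − β²) = 1/√(1 − 0.363609) = 1/√0.636391 = 1/0.797741 = 1.2535.
Lab-frame lifetime: Δt = γτ = 1.2535 × 26.0 ns = 32.591 ns.
Distance: d = vΔt = 0.603 × 2.998×10⁸ m/s × 3.2591×10^-8 s = 5.89 m.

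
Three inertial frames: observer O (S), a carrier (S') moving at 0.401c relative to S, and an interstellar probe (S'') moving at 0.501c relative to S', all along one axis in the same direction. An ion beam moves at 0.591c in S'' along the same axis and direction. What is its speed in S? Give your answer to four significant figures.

Apply u = (u'+v)/(1+u'v) twice. Ion beam in the carrier frame: (0.591+0.501)/(1+0.591·0.501) = 1.092/1.296091 = 0.84253c.
That velocity, transformed to the rest frame of observer O: (0.84253+0.401)/(1+0.84253·0.401) = 1.24353/1.33785453 = 0.9295c.

0.9295c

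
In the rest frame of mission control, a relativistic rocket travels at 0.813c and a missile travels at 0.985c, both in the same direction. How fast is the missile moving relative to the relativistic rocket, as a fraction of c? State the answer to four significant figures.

0.8635c

Transform to the relativistic rocket's frame: u' = (u − v)/(1 − uv/c²).
u' = (0.985 − 0.813)/(1 − 0.985×0.813) = 0.172/0.199195 = 0.86348.
Speed in the relativistic rocket's frame: 0.8635c (in the same direction).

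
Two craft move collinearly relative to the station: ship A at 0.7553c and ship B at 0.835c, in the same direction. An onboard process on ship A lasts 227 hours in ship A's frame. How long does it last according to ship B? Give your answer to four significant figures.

232.5 hours

Transform ship A's velocity into ship B's frame: (0.7553 − 0.835)/(1 − 0.7553·0.835) = −0.0797/0.3693245, so the relative speed is 0.2158c.
At |u| = 0.2158c, γ = (1 − 0.0465696)^(−1/2) = 1.0241.
Ship A's interval is proper; time dilation gives Δt_B = γΔτ = 1.0241 × 227 hours = 232.5 hours.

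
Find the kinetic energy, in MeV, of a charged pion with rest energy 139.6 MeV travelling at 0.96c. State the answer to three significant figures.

359 MeV

γ = 1/√(1 − β²) = 1/√(1 − 0.9216) = 1/√0.0784 = 1/0.28 = 3.5714.
Kinetic energy: K = (γ − 1)mc² = (3.5714 − 1) × 139.6 MeV = 2.5714 × 139.6 = 359 MeV.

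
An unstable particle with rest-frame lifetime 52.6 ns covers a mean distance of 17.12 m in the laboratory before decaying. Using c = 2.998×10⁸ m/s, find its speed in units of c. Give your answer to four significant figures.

0.7355c

Lab distance = (lab lifetime)·v = γτ·βc, so βγ = d/(cτ) = 17.12/(2.998×10⁸ × 5.260×10^-8) = 1.0856.
With βγ = 1.0856: γ² = 1 + (βγ)² = 2.17853, and β = (βγ)/γ = 1.0856/1.47598 = 0.7355.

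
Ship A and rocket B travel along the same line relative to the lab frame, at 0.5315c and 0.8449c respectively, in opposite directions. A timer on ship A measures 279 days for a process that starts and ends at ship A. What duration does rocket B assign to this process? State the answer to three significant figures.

892 days

Speed of ship A in rocket B's frame: u = (v_A + v_B)/(1 + v_A v_B/c²) = (0.5315 + 0.8449)/(1 + 0.5315×0.8449) = 1.3764/1.44906435 = 0.94985; |u| = 0.94985c.
At |u| = 0.94985c, γ = (1 − 0.902215)^(−1/2) = 3.1979.
The clock on ship A records proper time, so rocket B measures Δt = γΔτ = 3.1979 × 279 = 892 days.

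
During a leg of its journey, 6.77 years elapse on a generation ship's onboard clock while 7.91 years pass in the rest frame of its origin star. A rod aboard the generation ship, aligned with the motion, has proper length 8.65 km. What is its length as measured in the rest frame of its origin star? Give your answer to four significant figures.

γ = Δt/Δτ = 7.91/6.77 = 1.16839.
The rod contracts by the same γ: 8.65 km / 1.16839 = 7.403 km.

7.403 km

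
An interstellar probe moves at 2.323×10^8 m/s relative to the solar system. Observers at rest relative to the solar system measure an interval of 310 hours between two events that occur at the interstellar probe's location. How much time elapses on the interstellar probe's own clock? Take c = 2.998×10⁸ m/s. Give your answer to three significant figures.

196 hours

β = v/c = (2.323×10^8 m/s)/(2.998×10⁸ m/s) = 0.77485.
γ = 1/√(1 − β²) = 1/√(1 − 0.6003925225) = 1/√0.3996074775 = 1/0.632145 = 1.5819.
The interstellar probe's clock runs slow as seen from the solar system, so Δτ = Δt/γ = 310/1.5819 = 196 hours.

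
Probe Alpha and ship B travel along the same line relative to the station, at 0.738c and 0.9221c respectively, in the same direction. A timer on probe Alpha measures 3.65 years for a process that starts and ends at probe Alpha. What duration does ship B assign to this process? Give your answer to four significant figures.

The velocity of probe Alpha relative to ship B is (0.738 − 0.9221)c / (1 − 0.738×0.9221) = −0.57623c; relative speed 0.57623c.
γ for this relative speed: γ = 1/√(1 − 0.332041) = 1.2236.
Probe Alpha's interval is proper; time dilation gives Δt_B = γΔτ = 1.2236 × 3.65 years = 4.466 years.

4.466 years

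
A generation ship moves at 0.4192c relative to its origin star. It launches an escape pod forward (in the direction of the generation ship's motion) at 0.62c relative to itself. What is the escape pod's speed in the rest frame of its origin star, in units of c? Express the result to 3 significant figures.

0.825c

In units of c, u = (u' + v)/(1 + u'v) with u' = 0.62 and v = 0.4192.
Numerator: 0.62 + 0.4192 = 1.0392. Denominator: 1 + (0.62)(0.4192) = 1.259904.
u = 1.0392/1.259904 = 0.82482, so the speed is 0.825c.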